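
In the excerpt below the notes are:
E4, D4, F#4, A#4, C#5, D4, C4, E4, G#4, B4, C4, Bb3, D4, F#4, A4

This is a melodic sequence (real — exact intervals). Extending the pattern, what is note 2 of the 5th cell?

The unit is 5 notes. Position-2 pitches of the 3 shown cells: D4, C4, Bb3.
Carrying that down a 2nd forward: Ab3 → Gb3.

Gb3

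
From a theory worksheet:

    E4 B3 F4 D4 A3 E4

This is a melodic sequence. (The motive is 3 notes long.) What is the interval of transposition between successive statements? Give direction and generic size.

The 3-note cells begin on E4, D4 — each down a 2nd from the last.
E4 to D4 is down a 2nd.

down a 2nd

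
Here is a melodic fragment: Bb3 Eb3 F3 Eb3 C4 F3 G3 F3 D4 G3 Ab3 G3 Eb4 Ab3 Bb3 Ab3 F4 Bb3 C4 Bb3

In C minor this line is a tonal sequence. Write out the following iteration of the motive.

With a 4-note motive the entries are Bb3, C4, D4, Eb4, F4, each up a 2nd from the previous.
From G4 the diatonic shape gives G4 C4 D4 C4.

G4 C4 D4 C4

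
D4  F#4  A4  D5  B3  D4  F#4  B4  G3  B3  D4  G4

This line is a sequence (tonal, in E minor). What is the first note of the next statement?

E3

The 4-note cells begin on D4, B3, G3 — each down a 3rd from the last.
The next head, down a 3rd from G3, is E3.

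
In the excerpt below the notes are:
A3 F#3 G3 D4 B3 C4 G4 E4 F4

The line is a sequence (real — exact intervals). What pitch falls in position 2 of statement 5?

The unit is 3 notes. Position-2 pitches of the 3 shown cells: F#3, B3, E4.
Carrying that up a 4th forward: A4 → D5.

D5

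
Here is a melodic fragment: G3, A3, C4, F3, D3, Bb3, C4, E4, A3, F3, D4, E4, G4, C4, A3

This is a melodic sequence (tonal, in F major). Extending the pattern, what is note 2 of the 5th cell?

Bb4

The unit is 5 notes. Position-2 pitches of the 3 shown cells: A3, C4, E4.
Each moves up a 3rd. Continuing: G4 → Bb4.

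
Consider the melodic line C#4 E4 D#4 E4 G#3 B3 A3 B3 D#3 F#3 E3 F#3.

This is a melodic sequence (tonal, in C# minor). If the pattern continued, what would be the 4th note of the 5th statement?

G#2

With 4-note cells, note 4 of each statement runs E4, B3, F#3.
Extending down a 4th: C#3 → G#2.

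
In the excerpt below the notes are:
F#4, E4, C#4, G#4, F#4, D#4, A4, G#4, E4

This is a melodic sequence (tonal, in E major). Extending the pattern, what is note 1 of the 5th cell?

C#5

The unit is 3 notes. Position-1 pitches of the 3 shown cells: F#4, G#4, A4.
Carrying that up a 2nd forward: B4 → C#5.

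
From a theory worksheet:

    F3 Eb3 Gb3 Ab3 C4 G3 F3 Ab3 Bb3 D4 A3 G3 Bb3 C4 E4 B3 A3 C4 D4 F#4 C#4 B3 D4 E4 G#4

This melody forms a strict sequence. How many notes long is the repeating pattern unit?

Try groups of 5 (5 cells in 25 notes):
F3 Eb3 Gb3 Ab3 C4 | G3 F3 Ab3 Bb3 D4 | A3 G3 Bb3 C4 E4 | B3 A3 C4 D4 F#4 | C#4 B3 D4 E4 G#4
Each cell is the previous one up a 2nd — so the unit is 5 notes.

5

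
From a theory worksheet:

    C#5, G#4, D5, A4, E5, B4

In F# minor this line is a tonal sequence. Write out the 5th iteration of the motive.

G#5 D5

Taking 2-note groups, the heads are C#5, D5, E5: the pattern moves up a 2nd.
Carrying on: F#5 → G#5.
So cell 5 is G#5 D5.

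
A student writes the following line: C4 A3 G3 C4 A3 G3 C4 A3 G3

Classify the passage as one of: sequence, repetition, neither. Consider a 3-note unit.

Each 3-note cell is identical (C4 A3 G3), restated at the same pitch.

repetition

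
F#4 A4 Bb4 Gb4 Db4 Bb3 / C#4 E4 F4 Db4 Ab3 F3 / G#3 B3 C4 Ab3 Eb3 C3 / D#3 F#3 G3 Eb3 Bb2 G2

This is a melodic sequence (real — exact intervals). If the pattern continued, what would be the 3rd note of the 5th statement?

The unit is 6 notes. Position-3 pitches of the 4 shown cells: Bb4, F4, C4, G3.
One more down a 4th gives D3.

D3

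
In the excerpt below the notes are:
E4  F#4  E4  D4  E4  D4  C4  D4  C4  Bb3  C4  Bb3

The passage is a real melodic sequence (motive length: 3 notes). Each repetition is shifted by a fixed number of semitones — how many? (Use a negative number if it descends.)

Unit = 3 notes; the statements start on E4, D4, C4, Bb3, moving down a 2nd each time.
E4 to D4 spans -2 semitones.

-2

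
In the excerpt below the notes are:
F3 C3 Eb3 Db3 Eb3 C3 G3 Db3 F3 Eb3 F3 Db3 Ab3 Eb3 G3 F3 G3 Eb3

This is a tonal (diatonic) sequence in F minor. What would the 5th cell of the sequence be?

C4 G3 Bb3 Ab3 Bb3 G3

With a 6-note motive the entries are F3, G3, Ab3, each up a 2nd from the previous.
Carrying on: Bb3 → C4.
Statement 5 starts on C4 and keeps the same diatonic contour: C4 G3 Bb3 Ab3 Bb3 G3.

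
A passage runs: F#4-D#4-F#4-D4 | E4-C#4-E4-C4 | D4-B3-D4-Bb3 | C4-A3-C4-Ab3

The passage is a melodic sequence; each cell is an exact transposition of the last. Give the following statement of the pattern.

Bb3 G3 Bb3 Gb3

With a 4-note motive the entries are F#4, E4, D4, C4, each down a 2nd from the previous.
So cell 5 is Bb3 G3 Bb3 Gb3.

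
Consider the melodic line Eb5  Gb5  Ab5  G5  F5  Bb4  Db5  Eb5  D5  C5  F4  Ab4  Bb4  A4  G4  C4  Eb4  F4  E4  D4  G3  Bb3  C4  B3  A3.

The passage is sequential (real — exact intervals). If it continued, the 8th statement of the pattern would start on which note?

Taking 5-note groups, the heads are Eb5, Bb4, F4, C4, G3: the pattern moves down a 4th.
Continuing: D3 → A2 → E2. Statement 8 starts on E2.

E2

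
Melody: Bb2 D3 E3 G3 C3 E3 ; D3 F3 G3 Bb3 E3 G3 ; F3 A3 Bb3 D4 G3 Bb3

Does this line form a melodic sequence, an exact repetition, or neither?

sequence

Each 6-note cell is the previous one transposed up a 3rd.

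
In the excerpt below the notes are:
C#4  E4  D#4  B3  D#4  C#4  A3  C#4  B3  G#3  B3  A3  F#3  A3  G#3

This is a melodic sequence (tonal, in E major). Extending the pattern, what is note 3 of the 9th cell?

C#3

With 3-note cells, note 3 of each statement runs D#4, C#4, B3, A3, G#3.
Carrying that down a 2nd forward: F#3 → E3 → D#3 → C#3.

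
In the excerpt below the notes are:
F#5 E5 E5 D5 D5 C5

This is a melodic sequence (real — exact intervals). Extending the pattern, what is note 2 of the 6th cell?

The unit is 2 notes. Position-2 pitches of the 3 shown cells: E5, D5, C5.
Each moves down a 2nd. Continuing: Bb4 → Ab4 → Gb4.

Gb4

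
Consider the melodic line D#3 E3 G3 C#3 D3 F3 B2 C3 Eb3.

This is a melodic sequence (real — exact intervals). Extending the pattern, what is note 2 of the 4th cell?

Bb2

With 3-note cells, note 2 of each statement runs E3, D3, C3.
From C3, down a 2nd gives Bb2.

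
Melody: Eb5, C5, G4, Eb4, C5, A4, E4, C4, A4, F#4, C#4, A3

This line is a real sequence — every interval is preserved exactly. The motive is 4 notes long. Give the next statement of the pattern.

F#4 D#4 A#3 F#3

Unit = 4 notes; the statements start on Eb5, C5, A4, moving down a 3rd each time.
Statement 4 starts on F#4 and keeps the same exact contour: F#4 D#4 A#3 F#3.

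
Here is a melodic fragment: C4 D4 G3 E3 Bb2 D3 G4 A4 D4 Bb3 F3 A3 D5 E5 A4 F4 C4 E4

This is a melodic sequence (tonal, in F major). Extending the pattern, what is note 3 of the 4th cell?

The unit is 6 notes. Position-3 pitches of the 3 shown cells: G3, D4, A4.
Each moves up a 5th; the next is E5.

E5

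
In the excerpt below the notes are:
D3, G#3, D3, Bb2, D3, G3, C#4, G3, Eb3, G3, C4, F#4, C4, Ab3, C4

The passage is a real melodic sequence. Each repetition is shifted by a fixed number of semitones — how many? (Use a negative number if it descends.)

5

Unit = 5 notes; the statements start on D3, G3, C4, moving up a 4th each time.
D3 to G3 spans +5 semitones.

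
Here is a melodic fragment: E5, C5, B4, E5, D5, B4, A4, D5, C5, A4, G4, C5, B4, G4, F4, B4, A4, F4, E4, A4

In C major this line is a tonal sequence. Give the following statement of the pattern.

G4 E4 D4 G4

Taking 4-note groups, the heads are E5, D5, C5, B4, A4: the pattern moves down a 2nd.
From G4 the diatonic shape gives G4 E4 D4 G4.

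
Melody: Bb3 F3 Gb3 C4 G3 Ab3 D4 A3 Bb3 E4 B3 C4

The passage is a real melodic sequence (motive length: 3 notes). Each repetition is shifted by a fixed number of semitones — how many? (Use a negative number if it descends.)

2

Unit = 3 notes; the statements start on Bb3, C4, D4, E4, moving up a 2nd each time.
Counting half-steps from Bb3 to C4: 2.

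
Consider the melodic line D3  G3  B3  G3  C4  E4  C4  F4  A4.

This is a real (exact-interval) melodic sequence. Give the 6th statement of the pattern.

Unit = 3 notes; the statements start on D3, G3, C4, moving up a 4th each time.
Extending up a 4th: F4 → Bb4 → Eb5.
So cell 6 is Eb5 Ab5 C6.

Eb5 Ab5 C6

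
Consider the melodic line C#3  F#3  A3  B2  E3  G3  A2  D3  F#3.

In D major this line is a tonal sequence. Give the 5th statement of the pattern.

Taking 3-note groups, the heads are C#3, B2, A2: the pattern moves down a 2nd.
Continuing the starts: G2 → F#2.
So cell 5 is F#2 B2 D3.

F#2 B2 D3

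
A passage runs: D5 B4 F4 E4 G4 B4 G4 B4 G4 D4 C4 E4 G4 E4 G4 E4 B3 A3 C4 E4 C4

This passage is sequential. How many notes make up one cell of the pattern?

7

Try groups of 7 (3 cells in 21 notes):
D5 B4 F4 E4 G4 B4 G4 | B4 G4 D4 C4 E4 G4 E4 | G4 E4 B3 A3 C4 E4 C4
Every group is a transposition down a 3rd of the one before; no shorter unit works.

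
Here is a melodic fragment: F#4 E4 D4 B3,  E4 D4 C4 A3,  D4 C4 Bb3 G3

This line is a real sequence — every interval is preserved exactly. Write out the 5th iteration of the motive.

Taking 4-note groups, the heads are F#4, E4, D4: the pattern moves down a 2nd.
Carrying on: C4 → Bb3.
Statement 5 starts on Bb3 and keeps the same exact contour: Bb3 Ab3 Gb3 Eb3.

Bb3 Ab3 Gb3 Eb3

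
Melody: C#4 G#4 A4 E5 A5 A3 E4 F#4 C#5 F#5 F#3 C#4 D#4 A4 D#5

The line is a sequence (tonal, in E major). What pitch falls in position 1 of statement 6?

G#2

Grouping in 5s, the 1st note of each cell is C#4, A3, F#3.
Each moves down a 3rd. Continuing: D#3 → B2 → G#2.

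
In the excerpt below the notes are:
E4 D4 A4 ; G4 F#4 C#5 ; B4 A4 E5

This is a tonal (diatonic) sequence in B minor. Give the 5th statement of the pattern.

The 3-note cells begin on E4, G4, B4 — each up a 3rd from the last.
Extending up a 3rd: D5 → F#5.
Statement 5 starts on F#5 and keeps the same diatonic contour: F#5 E5 B5.

F#5 E5 B5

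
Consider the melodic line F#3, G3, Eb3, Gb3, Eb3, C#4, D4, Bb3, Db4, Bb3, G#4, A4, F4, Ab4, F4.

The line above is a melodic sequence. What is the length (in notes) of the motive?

5

15 notes total. Splitting into 3 groups of 5:
F#3 G3 Eb3 Gb3 Eb3 | C#4 D4 Bb3 Db4 Bb3 | G#4 A4 F4 Ab4 F4
That's a consistent up a 5th shift per cell, and no other grouping gives one.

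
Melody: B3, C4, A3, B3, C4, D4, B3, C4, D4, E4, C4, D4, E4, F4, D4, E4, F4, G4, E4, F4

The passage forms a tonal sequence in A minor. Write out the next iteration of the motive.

G4 A4 F4 G4

With a 4-note motive the entries are B3, C4, D4, E4, F4, each up a 2nd from the previous.
From G4 the diatonic shape gives G4 A4 F4 G4.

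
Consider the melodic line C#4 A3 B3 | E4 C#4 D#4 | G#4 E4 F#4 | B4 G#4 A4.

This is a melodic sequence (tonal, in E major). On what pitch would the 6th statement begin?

Taking 3-note groups, the heads are C#4, E4, G#4, B4: the pattern moves up a 3rd.
Continuing: D#5 → F#5. Statement 6 starts on F#5.

F#5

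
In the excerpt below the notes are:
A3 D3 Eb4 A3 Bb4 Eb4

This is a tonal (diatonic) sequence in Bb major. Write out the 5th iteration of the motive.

Taking 2-note groups, the heads are A3, Eb4, Bb4: the pattern moves up a 5th.
Continuing the starts: F5 → C6.
From C6 the diatonic shape gives C6 F5.

C6 F5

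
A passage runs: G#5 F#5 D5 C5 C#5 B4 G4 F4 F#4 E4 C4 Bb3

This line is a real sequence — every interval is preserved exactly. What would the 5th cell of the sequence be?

E3 D3 Bb2 Ab2

Unit = 4 notes; the statements start on G#5, C#5, F#4, moving down a 5th each time.
Continuing the starts: B3 → E3.
From E3 the exact shape gives E3 D3 Bb2 Ab2.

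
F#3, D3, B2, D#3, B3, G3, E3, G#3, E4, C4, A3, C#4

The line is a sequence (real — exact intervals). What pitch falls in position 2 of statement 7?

Ab5

With 4-note cells, note 2 of each statement runs D3, G3, C4.
Extending up a 4th: F4 → Bb4 → Eb5 → Ab5.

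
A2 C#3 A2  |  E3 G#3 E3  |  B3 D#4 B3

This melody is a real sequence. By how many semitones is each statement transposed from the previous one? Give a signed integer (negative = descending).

Taking 3-note groups, the heads are A2, E3, B3: the pattern moves up a 5th.
A2 to E3 spans +7 semitones.

7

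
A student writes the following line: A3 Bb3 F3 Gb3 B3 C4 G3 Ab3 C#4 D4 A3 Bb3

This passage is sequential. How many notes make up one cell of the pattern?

4

12 notes total. Splitting into 3 groups of 4:
A3 Bb3 F3 Gb3 | B3 C4 G3 Ab3 | C#4 D4 A3 Bb3
Every group is a transposition up a 2nd of the one before; no shorter unit works.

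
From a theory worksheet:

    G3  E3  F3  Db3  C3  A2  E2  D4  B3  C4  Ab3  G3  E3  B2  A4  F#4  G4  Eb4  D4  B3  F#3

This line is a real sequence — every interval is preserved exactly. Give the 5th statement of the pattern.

With a 7-note motive the entries are G3, D4, A4, each up a 5th from the previous.
Carrying on: E5 → B5.
From B5 the exact shape gives B5 G#5 A5 F5 E5 C#5 G#4.

B5 G#5 A5 F5 E5 C#5 G#4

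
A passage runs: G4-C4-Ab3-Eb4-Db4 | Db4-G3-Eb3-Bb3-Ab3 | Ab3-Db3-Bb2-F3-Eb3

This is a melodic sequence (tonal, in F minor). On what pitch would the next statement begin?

Eb3

Unit = 5 notes; the statements start on G4, Db4, Ab3, moving down a 4th each time.
One more step down a 4th gives Eb3.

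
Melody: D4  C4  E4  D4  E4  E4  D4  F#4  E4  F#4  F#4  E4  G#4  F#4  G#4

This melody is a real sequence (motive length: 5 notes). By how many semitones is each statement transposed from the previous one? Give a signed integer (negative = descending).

2

Unit = 5 notes; the statements start on D4, E4, F#4, moving up a 2nd each time.
D4→E4 is 64 − 62 = 2 semitones.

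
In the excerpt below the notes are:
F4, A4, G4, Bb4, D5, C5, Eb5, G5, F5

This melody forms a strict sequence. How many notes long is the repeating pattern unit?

3

9 notes total. Splitting into 3 groups of 3:
F4 A4 G4 | Bb4 D5 C5 | Eb5 G5 F5
That's a consistent up a 4th shift per cell, and no other grouping gives one.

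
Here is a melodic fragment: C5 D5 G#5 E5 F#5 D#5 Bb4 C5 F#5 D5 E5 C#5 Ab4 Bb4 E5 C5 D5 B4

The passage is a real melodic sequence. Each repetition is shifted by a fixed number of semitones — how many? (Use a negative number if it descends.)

-2

The 6-note cells begin on C5, Bb4, Ab4 — each down a 2nd from the last.
C5 to Bb4 spans -2 semitones.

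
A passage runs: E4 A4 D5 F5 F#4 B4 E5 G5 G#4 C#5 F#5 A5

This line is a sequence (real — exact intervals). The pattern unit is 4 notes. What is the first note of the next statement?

With a 4-note motive the entries are E4, F#4, G#4, each up a 2nd from the previous.
One more step up a 2nd gives A#4.

A#4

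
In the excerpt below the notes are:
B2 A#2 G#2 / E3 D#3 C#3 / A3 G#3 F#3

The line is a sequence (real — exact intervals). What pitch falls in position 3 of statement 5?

E4

The unit is 3 notes. Position-3 pitches of the 3 shown cells: G#2, C#3, F#3.
Each moves up a 4th. Continuing: B3 → E4.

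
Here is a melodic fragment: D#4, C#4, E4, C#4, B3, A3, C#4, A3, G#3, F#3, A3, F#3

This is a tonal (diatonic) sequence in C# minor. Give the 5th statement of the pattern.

With a 4-note motive the entries are D#4, B3, G#3, each down a 3rd from the previous.
Extending down a 3rd: E3 → C#3.
Statement 5 starts on C#3 and keeps the same diatonic contour: C#3 B2 D#3 B2.

C#3 B2 D#3 B2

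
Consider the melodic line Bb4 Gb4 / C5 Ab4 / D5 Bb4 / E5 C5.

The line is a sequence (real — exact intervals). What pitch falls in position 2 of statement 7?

The unit is 2 notes. Position-2 pitches of the 4 shown cells: Gb4, Ab4, Bb4, C5.
Extending up a 2nd: D5 → E5 → F#5.

F#5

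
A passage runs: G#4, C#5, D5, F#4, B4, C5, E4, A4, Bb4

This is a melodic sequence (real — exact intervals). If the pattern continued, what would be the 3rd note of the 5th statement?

Gb4

Grouping in 3s, the 3rd note of each cell is D5, C5, Bb4.
Carrying that down a 2nd forward: Ab4 → Gb4.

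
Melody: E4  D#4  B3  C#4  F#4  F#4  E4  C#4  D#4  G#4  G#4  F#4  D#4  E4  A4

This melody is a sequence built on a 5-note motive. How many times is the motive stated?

3

15 notes in groups of 5 gives 15/5 = 3 statements.
Starts: E4, F#4, G#4 — each up a 2nd.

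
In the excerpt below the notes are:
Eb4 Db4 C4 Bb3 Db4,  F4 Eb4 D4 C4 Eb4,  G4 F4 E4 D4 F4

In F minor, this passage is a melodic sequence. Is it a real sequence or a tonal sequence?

real

Each cell has the same semitone pattern (-2, -1, -2, 3) — intervals are preserved exactly.
And D4 lies outside F minor, so the sequence is real rather than tonal.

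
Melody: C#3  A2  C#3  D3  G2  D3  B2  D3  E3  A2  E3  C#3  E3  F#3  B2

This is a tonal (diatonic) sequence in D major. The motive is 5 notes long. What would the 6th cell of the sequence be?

With a 5-note motive the entries are C#3, D3, E3, each up a 2nd from the previous.
Continuing the starts: F#3 → G3 → A3.
Statement 6 starts on A3 and keeps the same diatonic contour: A3 F#3 A3 B3 E3.

A3 F#3 A3 B3 E3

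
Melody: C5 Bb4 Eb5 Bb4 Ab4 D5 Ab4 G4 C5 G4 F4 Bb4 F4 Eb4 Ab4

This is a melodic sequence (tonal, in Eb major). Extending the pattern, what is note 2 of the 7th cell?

With 3-note cells, note 2 of each statement runs Bb4, Ab4, G4, F4, Eb4.
Each moves down a 2nd. Continuing: D4 → C4.

C4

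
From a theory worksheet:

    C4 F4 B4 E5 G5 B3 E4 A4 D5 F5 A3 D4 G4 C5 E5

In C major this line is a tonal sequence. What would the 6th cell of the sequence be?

Unit = 5 notes; the statements start on C4, B3, A3, moving down a 2nd each time.
Continuing the starts: G3 → F3 → E3.
So cell 6 is E3 A3 D4 G4 B4.

E3 A3 D4 G4 B4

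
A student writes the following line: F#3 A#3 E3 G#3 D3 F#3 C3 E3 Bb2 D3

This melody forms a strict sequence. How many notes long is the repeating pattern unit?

2

Try groups of 2 (5 cells in 10 notes):
F#3 A#3 | E3 G#3 | D3 F#3 | C3 E3 | Bb2 D3
That's a consistent down a 2nd shift per cell, and no other grouping gives one.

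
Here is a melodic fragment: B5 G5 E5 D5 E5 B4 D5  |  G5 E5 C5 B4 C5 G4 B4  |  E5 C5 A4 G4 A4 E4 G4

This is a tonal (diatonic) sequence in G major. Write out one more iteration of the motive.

C5 A4 F#4 E4 F#4 C4 E4

The 7-note cells begin on B5, G5, E5 — each down a 3rd from the last.
From C5 the diatonic shape gives C5 A4 F#4 E4 F#4 C4 E4.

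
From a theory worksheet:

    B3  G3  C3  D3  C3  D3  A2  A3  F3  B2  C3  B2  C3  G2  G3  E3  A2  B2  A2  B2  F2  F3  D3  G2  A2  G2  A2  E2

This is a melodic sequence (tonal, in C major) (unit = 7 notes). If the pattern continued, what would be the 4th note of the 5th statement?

With 7-note cells, note 4 of each statement runs D3, C3, B2, A2.
One more down a 2nd gives G2.

G2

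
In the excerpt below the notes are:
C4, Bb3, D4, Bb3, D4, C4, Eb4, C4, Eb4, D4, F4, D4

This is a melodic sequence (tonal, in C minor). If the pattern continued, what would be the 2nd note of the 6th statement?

Grouping in 4s, the 2nd note of each cell is Bb3, C4, D4.
Each moves up a 2nd. Continuing: Eb4 → F4 → G4.

G4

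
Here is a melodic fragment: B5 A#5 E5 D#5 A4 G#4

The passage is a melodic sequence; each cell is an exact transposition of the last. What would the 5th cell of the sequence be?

The 2-note cells begin on B5, E5, A4 — each down a 5th from the last.
Carrying on: D4 → G3.
Statement 5 starts on G3 and keeps the same exact contour: G3 F#3.

G3 F#3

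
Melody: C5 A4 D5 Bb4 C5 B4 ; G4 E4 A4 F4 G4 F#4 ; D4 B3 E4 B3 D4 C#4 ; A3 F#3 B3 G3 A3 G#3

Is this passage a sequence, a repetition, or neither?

neither

Note 4 of cell 3 is B3; if this were a sequence it would be C4. No unit length gives a consistent transposition pattern.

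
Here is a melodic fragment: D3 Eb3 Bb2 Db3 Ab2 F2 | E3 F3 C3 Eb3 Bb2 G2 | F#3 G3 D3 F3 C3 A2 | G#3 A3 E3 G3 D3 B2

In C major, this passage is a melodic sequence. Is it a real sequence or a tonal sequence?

Each cell has the same semitone pattern (1, -5, 3, -5, -3) — intervals are preserved exactly.
And Eb3 lies outside C major, so the sequence is real rather than tonal.

real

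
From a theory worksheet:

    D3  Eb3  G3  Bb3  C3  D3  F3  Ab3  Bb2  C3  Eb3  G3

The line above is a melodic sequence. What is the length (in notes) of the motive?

There are 12 notes; a 4-note unit gives 3 cells:
D3 Eb3 G3 Bb3 | C3 D3 F3 Ab3 | Bb2 C3 Eb3 G3
Every group is a transposition down a 2nd of the one before; no shorter unit works.

4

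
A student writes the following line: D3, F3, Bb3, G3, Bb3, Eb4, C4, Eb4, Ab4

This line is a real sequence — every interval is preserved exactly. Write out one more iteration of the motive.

F4 Ab4 Db5

The 3-note cells begin on D3, G3, C4 — each up a 4th from the last.
So cell 4 is F4 Ab4 Db5.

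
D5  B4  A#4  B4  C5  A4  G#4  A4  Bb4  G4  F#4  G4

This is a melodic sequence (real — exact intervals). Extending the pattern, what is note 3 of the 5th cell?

D4

With 4-note cells, note 3 of each statement runs A#4, G#4, F#4.
Each moves down a 2nd. Continuing: E4 → D4.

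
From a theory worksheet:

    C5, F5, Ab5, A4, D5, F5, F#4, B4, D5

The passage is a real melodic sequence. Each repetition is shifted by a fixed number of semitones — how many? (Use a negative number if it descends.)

Unit = 3 notes; the statements start on C5, A4, F#4, moving down a 3rd each time.
C5 to A4 spans -3 semitones.

-3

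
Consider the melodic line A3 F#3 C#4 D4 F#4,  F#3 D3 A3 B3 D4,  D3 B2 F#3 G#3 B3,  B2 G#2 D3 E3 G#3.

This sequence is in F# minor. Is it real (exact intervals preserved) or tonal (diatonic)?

tonal

Every note is diatonic to F# minor.
Cell 1 has -3 semitones from note 1 to 2, but cell 2 has -4 — the interval quality changes while the contour stays the same, which is the hallmark of a tonal sequence.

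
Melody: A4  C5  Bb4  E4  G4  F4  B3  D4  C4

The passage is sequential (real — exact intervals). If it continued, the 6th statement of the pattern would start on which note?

G#2

Taking 3-note groups, the heads are A4, E4, B3: the pattern moves down a 4th.
Continuing: F#3 → C#3 → G#2. Statement 6 starts on G#2.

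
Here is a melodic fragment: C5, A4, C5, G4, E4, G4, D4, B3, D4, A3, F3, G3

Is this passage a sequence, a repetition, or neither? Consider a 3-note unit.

Note 3 of cell 4 is G3; if this were a sequence it would be A3. No unit length gives a consistent transposition pattern.

neither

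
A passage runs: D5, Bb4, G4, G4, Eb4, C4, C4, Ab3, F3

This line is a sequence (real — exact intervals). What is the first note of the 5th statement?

Bb2

The 3-note cells begin on D5, G4, C4 — each down a 5th from the last.
Extending the heads down a 5th: F3 → Bb2.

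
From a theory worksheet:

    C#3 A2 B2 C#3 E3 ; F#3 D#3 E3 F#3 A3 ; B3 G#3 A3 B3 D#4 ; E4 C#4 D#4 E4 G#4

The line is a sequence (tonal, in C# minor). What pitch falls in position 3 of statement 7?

F#5

Grouping in 5s, the 3rd note of each cell is B2, E3, A3, D#4.
Carrying that up a 4th forward: G#4 → C#5 → F#5.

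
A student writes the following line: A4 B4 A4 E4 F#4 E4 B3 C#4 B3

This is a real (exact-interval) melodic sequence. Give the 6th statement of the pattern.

G#2 A#2 G#2

The 3-note cells begin on A4, E4, B3 — each down a 4th from the last.
Continuing the starts: F#3 → C#3 → G#2.
So cell 6 is G#2 A#2 G#2.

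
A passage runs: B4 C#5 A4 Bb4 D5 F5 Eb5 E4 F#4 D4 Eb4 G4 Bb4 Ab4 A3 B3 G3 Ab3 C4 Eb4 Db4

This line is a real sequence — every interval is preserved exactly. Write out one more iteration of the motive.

D3 E3 C3 Db3 F3 Ab3 Gb3

The 7-note cells begin on B4, E4, A3 — each down a 5th from the last.
From D3 the exact shape gives D3 E3 C3 Db3 F3 Ab3 Gb3.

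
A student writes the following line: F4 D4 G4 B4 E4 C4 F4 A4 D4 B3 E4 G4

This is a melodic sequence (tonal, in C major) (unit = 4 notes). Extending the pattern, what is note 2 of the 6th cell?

F3

The unit is 4 notes. Position-2 pitches of the 3 shown cells: D4, C4, B3.
Each moves down a 2nd. Continuing: A3 → G3 → F3.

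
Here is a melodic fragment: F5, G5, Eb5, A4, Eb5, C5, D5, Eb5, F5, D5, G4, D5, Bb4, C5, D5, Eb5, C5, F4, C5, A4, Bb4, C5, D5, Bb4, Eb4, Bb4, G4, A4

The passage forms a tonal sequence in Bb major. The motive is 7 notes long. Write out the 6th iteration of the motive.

A4 Bb4 G4 C4 G4 Eb4 F4

Taking 7-note groups, the heads are F5, Eb5, D5, C5: the pattern moves down a 2nd.
Carrying on: Bb4 → A4.
From A4 the diatonic shape gives A4 Bb4 G4 C4 G4 Eb4 F4.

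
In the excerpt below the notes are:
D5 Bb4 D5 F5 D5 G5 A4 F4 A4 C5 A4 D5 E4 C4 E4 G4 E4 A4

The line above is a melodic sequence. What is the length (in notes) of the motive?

6

Try groups of 6 (3 cells in 18 notes):
D5 Bb4 D5 F5 D5 G5 | A4 F4 A4 C5 A4 D5 | E4 C4 E4 G4 E4 A4
That's a consistent down a 4th shift per cell, and no other grouping gives one.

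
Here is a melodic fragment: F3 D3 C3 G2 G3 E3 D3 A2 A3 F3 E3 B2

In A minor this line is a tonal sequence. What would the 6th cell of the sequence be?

D4 B3 A3 E3

With a 4-note motive the entries are F3, G3, A3, each up a 2nd from the previous.
Continuing the starts: B3 → C4 → D4.
From D4 the diatonic shape gives D4 B3 A3 E3.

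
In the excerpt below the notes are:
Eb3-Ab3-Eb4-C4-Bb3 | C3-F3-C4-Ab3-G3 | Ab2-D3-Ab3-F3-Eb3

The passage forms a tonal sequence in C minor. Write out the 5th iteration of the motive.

D2 G2 D3 Bb2 Ab2

Unit = 5 notes; the statements start on Eb3, C3, Ab2, moving down a 3rd each time.
Extending down a 3rd: F2 → D2.
From D2 the diatonic shape gives D2 G2 D3 Bb2 Ab2.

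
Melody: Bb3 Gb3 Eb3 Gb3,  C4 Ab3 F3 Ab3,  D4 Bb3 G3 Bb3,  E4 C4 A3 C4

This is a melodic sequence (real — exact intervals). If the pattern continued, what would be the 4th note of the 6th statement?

E4

With 4-note cells, note 4 of each statement runs Gb3, Ab3, Bb3, C4.
Carrying that up a 2nd forward: D4 → E4.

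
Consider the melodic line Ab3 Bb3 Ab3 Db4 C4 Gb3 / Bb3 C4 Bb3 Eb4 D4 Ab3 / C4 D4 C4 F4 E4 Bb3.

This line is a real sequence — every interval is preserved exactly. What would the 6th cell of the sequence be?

F#4 G#4 F#4 B4 A#4 E4

The 6-note cells begin on Ab3, Bb3, C4 — each up a 2nd from the last.
Continuing the starts: D4 → E4 → F#4.
So cell 6 is F#4 G#4 F#4 B4 A#4 E4.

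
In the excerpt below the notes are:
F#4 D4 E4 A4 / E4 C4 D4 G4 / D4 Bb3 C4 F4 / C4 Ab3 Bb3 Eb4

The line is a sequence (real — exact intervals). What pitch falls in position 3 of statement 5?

Grouping in 4s, the 3rd note of each cell is E4, D4, C4, Bb3.
From Bb3, down a 2nd gives Ab3.

Ab3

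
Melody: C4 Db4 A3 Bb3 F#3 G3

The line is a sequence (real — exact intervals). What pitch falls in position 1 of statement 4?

D#3

The unit is 2 notes. Position-1 pitches of the 3 shown cells: C4, A3, F#3.
One more down a 3rd gives D#3.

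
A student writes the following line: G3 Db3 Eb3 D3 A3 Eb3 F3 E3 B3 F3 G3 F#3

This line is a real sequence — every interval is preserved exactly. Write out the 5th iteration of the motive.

D#4 A3 B3 A#3

The 4-note cells begin on G3, A3, B3 — each up a 2nd from the last.
Extending up a 2nd: C#4 → D#4.
So cell 5 is D#4 A3 B3 A#3.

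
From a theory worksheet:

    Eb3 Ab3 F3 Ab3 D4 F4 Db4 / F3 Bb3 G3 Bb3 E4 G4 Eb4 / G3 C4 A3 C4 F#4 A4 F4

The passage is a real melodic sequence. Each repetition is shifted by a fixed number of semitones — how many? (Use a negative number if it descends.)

Taking 7-note groups, the heads are Eb3, F3, G3: the pattern moves up a 2nd.
Counting half-steps from Eb3 to F3: 2.

2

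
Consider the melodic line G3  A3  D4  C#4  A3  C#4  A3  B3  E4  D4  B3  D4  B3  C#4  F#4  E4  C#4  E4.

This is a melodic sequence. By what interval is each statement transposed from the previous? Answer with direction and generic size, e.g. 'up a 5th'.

up a 2nd

With a 6-note motive the entries are G3, A3, B3, each up a 2nd from the previous.
From G3 to A3: up a 2nd.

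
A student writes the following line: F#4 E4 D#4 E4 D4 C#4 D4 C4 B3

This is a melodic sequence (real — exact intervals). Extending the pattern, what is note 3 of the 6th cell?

With 3-note cells, note 3 of each statement runs D#4, C#4, B3.
Each moves down a 2nd. Continuing: A3 → G3 → F3.

F3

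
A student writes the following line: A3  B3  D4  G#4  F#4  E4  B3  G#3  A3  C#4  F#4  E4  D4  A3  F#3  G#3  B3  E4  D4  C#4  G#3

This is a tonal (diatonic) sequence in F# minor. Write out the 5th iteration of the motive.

D3 E3 G#3 C#4 B3 A3 E3

The 7-note cells begin on A3, G#3, F#3 — each down a 2nd from the last.
Extending down a 2nd: E3 → D3.
So cell 5 is D3 E3 G#3 C#4 B3 A3 E3.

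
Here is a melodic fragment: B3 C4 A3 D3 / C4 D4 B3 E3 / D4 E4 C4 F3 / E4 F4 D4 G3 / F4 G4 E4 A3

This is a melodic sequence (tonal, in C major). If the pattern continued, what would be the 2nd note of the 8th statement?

Grouping in 4s, the 2nd note of each cell is C4, D4, E4, F4, G4.
Extending up a 2nd: A4 → B4 → C5.

C5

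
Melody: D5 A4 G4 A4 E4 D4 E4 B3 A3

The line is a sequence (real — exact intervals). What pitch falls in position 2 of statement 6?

The unit is 3 notes. Position-2 pitches of the 3 shown cells: A4, E4, B3.
Each moves down a 4th. Continuing: F#3 → C#3 → G#2.

G#2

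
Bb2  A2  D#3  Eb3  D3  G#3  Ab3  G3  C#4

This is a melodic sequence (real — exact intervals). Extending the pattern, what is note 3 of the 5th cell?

B4

With 3-note cells, note 3 of each statement runs D#3, G#3, C#4.
Carrying that up a 4th forward: F#4 → B4.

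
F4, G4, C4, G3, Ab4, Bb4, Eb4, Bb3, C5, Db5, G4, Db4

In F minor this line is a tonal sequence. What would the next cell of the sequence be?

Unit = 4 notes; the statements start on F4, Ab4, C5, moving up a 3rd each time.
Statement 4 starts on Eb5 and keeps the same diatonic contour: Eb5 F5 Bb4 F4.

Eb5 F5 Bb4 F4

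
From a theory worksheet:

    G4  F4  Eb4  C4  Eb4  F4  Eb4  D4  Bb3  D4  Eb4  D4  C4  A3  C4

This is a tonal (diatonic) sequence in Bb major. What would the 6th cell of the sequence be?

Bb3 A3 G3 Eb3 G3

Unit = 5 notes; the statements start on G4, F4, Eb4, moving down a 2nd each time.
Continuing the starts: D4 → C4 → Bb3.
So cell 6 is Bb3 A3 G3 Eb3 G3.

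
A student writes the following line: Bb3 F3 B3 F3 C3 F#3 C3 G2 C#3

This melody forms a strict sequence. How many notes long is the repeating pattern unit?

There are 9 notes; a 3-note unit gives 3 cells:
Bb3 F3 B3 | F3 C3 F#3 | C3 G2 C#3
That's a consistent down a 4th shift per cell, and no other grouping gives one.

3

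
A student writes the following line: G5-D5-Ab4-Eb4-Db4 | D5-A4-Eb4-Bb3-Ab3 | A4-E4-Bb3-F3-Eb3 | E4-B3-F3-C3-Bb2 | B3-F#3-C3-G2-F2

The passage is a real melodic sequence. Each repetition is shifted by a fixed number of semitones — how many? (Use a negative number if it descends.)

-5

The 5-note cells begin on G5, D5, A4, E4, B3 — each down a 4th from the last.
Counting half-steps from G5 to D5: -5.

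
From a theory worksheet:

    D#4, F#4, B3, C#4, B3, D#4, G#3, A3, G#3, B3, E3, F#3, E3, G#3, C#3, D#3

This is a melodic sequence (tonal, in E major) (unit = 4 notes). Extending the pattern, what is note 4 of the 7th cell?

E2

The unit is 4 notes. Position-4 pitches of the 4 shown cells: C#4, A3, F#3, D#3.
Each moves down a 3rd. Continuing: B2 → G#2 → E2.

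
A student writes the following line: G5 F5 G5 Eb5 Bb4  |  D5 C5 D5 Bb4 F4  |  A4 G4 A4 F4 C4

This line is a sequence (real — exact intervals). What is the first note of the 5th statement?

Unit = 5 notes; the statements start on G5, D5, A4, moving down a 4th each time.
Extending the heads down a 4th: E4 → B3.

B3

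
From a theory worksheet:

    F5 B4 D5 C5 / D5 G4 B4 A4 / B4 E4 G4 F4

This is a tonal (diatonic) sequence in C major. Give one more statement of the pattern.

G4 C4 E4 D4

Taking 4-note groups, the heads are F5, D5, B4: the pattern moves down a 3rd.
Statement 4 starts on G4 and keeps the same diatonic contour: G4 C4 E4 D4.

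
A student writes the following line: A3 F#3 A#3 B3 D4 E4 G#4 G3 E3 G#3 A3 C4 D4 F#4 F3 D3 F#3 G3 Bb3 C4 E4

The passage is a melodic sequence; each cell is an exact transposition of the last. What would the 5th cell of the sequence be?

With a 7-note motive the entries are A3, G3, F3, each down a 2nd from the previous.
Continuing the starts: Eb3 → Db3.
Statement 5 starts on Db3 and keeps the same exact contour: Db3 Bb2 D3 Eb3 Gb3 Ab3 C4.

Db3 Bb2 D3 Eb3 Gb3 Ab3 C4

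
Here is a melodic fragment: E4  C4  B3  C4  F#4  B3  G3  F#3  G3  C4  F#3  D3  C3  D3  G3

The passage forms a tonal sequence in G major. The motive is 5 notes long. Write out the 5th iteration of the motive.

G2 E2 D2 E2 A2

Taking 5-note groups, the heads are E4, B3, F#3: the pattern moves down a 4th.
Extending down a 4th: C3 → G2.
So cell 5 is G2 E2 D2 E2 A2.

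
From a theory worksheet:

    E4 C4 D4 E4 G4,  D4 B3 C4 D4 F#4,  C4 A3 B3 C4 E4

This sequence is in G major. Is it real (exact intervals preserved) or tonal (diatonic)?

Every note is diatonic to G major.
Cell 1 has -4 semitones from note 1 to 2, but cell 2 has -3 — the interval quality changes while the contour stays the same, which is the hallmark of a tonal sequence.

tonal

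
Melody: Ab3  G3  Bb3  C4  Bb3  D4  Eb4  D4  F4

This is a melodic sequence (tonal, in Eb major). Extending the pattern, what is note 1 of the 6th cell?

Grouping in 3s, the 1st note of each cell is Ab3, C4, Eb4.
Each moves up a 3rd. Continuing: G4 → Bb4 → D5.

D5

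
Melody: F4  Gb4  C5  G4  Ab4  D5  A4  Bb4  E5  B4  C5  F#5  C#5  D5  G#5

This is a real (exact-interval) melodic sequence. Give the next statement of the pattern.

D#5 E5 A#5

The 3-note cells begin on F4, G4, A4, B4, C#5 — each up a 2nd from the last.
From D#5 the exact shape gives D#5 E5 A#5.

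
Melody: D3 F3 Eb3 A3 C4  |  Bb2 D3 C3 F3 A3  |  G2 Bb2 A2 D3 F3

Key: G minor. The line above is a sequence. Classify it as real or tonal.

Every note is diatonic to G minor.
Cell 1 has +3 semitones from note 1 to 2, but cell 2 has +4 — the interval quality changes while the contour stays the same, which is the hallmark of a tonal sequence.

tonal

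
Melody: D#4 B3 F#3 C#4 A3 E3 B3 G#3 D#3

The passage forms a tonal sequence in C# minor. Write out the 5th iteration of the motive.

G#3 E3 B2

Taking 3-note groups, the heads are D#4, C#4, B3: the pattern moves down a 2nd.
Carrying on: A3 → G#3.
From G#3 the diatonic shape gives G#3 E3 B2.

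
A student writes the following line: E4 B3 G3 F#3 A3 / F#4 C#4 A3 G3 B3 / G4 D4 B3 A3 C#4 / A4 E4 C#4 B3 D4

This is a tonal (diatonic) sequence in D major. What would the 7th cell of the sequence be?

D5 A4 F#4 E4 G4

The 5-note cells begin on E4, F#4, G4, A4 — each up a 2nd from the last.
Continuing the starts: B4 → C#5 → D5.
Statement 7 starts on D5 and keeps the same diatonic contour: D5 A4 F#4 E4 G4.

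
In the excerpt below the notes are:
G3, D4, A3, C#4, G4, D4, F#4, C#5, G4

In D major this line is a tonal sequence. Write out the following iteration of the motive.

With a 3-note motive the entries are G3, C#4, F#4, each up a 4th from the previous.
From B4 the diatonic shape gives B4 F#5 C#5.

B4 F#5 C#5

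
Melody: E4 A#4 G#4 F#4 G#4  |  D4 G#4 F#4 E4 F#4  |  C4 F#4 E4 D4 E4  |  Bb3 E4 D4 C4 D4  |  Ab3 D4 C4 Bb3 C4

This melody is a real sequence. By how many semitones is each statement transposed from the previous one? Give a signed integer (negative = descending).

Taking 5-note groups, the heads are E4, D4, C4, Bb3, Ab3: the pattern moves down a 2nd.
E4 to D4 spans -2 semitones.

-2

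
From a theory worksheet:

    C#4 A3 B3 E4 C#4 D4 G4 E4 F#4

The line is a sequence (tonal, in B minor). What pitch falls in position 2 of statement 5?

With 3-note cells, note 2 of each statement runs A3, C#4, E4.
Extending up a 3rd: G4 → B4.

B4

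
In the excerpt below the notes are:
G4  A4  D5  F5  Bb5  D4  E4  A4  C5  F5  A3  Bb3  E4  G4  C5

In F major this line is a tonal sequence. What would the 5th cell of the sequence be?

Bb2 C3 F3 A3 D4

Taking 5-note groups, the heads are G4, D4, A3: the pattern moves down a 4th.
Extending down a 4th: E3 → Bb2.
So cell 5 is Bb2 C3 F3 A3 D4.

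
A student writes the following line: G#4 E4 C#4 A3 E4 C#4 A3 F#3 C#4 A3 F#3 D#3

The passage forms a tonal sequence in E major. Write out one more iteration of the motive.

A3 F#3 D#3 B2

Taking 4-note groups, the heads are G#4, E4, C#4: the pattern moves down a 3rd.
Statement 4 starts on A3 and keeps the same diatonic contour: A3 F#3 D#3 B2.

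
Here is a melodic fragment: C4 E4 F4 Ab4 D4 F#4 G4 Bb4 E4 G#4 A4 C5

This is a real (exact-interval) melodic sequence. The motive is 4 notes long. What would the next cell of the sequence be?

F#4 A#4 B4 D5

Taking 4-note groups, the heads are C4, D4, E4: the pattern moves up a 2nd.
From F#4 the exact shape gives F#4 A#4 B4 D5.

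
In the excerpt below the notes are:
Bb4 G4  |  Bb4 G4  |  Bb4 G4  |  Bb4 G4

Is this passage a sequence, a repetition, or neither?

repetition

Each 2-note cell is identical (Bb4 G4), restated at the same pitch.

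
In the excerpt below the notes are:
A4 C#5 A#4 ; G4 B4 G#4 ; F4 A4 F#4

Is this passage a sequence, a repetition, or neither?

sequence

Each 3-note cell is the previous one transposed down a 2nd.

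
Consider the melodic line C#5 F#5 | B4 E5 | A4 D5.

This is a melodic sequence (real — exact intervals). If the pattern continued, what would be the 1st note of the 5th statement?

F4

The unit is 2 notes. Position-1 pitches of the 3 shown cells: C#5, B4, A4.
Each moves down a 2nd. Continuing: G4 → F4.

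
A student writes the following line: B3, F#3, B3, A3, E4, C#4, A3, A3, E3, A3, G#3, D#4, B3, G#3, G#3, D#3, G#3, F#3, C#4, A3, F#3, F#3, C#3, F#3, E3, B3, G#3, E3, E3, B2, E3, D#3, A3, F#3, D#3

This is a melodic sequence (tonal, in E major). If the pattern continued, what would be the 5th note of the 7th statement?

The unit is 7 notes. Position-5 pitches of the 5 shown cells: E4, D#4, C#4, B3, A3.
Carrying that down a 2nd forward: G#3 → F#3.

F#3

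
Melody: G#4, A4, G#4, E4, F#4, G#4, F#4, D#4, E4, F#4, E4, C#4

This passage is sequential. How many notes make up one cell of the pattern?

Try groups of 4 (3 cells in 12 notes):
G#4 A4 G#4 E4 | F#4 G#4 F#4 D#4 | E4 F#4 E4 C#4
Each cell is the previous one down a 2nd — so the unit is 4 notes.

4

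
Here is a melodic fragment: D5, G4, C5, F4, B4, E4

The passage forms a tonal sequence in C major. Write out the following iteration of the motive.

A4 D4

The 2-note cells begin on D5, C5, B4 — each down a 2nd from the last.
From A4 the diatonic shape gives A4 D4.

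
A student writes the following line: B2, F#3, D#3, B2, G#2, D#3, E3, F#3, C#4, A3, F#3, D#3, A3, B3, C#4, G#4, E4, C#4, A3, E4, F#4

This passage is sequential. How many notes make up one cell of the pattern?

7

21 notes total. Splitting into 3 groups of 7:
B2 F#3 D#3 B2 G#2 D#3 E3 | F#3 C#4 A3 F#3 D#3 A3 B3 | C#4 G#4 E4 C#4 A3 E4 F#4
Every group is a transposition up a 5th of the one before; no shorter unit works.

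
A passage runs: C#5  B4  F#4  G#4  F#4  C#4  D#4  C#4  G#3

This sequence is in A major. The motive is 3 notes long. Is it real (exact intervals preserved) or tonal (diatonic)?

real

Each cell has the same semitone pattern (-2, -5) — intervals are preserved exactly.
And D#4 lies outside A major, so the sequence is real rather than tonal.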